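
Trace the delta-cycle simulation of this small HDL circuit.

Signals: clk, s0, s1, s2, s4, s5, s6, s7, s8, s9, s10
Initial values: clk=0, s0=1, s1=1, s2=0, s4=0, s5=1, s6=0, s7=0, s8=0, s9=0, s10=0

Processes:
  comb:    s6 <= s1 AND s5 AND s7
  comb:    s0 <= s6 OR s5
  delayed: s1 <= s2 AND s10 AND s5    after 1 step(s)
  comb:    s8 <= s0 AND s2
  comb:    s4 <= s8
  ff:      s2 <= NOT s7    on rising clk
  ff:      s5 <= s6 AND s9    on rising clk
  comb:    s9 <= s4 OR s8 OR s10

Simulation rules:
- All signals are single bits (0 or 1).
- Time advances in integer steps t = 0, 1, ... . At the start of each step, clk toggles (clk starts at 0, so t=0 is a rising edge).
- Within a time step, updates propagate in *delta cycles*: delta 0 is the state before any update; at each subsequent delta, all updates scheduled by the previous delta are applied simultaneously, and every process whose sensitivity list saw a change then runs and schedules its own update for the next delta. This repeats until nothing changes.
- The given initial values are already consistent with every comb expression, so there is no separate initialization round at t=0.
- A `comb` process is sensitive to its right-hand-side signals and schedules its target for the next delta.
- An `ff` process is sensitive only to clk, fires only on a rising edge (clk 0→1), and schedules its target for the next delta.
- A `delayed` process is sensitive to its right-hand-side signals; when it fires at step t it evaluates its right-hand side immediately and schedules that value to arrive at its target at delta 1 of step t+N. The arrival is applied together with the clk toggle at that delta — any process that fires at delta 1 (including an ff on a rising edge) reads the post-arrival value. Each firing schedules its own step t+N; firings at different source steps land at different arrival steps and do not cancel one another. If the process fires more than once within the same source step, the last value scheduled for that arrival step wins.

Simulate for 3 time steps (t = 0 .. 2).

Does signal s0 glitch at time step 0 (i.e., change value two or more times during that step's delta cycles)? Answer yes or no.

no

t0.Δ0 s0=1 s9=0 clk=0 s10=0 s1=1 s4=0 s8=0 s2=0 s5=1 s6=0 s7=0
t0.Δ1 s0=1 s9=0 clk=1 s10=0 s1=1 s4=0 s8=0 s2=0 s5=1 s6=0 s7=0
t0.Δ2 s0=1 s9=0 clk=1 s10=0 s1=1 s4=0 s8=0 s2=1 s5=0 s6=0 s7=0
t0.Δ3 s0=0 s9=0 clk=1 s10=0 s1=1 s4=0 s8=1 s2=1 s5=0 s6=0 s7=0
t0.Δ4 s0=0 s9=1 clk=1 s10=0 s1=1 s4=1 s8=0 s2=1 s5=0 s6=0 s7=0
t0.Δ5 s0=0 s9=1 clk=1 s10=0 s1=1 s4=0 s8=0 s2=1 s5=0 s6=0 s7=0
t0.Δ6 s0=0 s9=0 clk=1 s10=0 s1=1 s4=0 s8=0 s2=1 s5=0 s6=0 s7=0
t1.Δ0 s0=0 s9=0 clk=1 s10=0 s1=1 s4=0 s8=0 s2=1 s5=0 s6=0 s7=0
t1.Δ1 s0=0 s9=0 clk=0 s10=0 s1=0 s4=0 s8=0 s2=1 s5=0 s6=0 s7=0
t2.Δ0 s0=0 s9=0 clk=0 s10=0 s1=0 s4=0 s8=0 s2=1 s5=0 s6=0 s7=0
t2.Δ1 s0=0 s9=0 clk=1 s10=0 s1=0 s4=0 s8=0 s2=1 s5=0 s6=0 s7=0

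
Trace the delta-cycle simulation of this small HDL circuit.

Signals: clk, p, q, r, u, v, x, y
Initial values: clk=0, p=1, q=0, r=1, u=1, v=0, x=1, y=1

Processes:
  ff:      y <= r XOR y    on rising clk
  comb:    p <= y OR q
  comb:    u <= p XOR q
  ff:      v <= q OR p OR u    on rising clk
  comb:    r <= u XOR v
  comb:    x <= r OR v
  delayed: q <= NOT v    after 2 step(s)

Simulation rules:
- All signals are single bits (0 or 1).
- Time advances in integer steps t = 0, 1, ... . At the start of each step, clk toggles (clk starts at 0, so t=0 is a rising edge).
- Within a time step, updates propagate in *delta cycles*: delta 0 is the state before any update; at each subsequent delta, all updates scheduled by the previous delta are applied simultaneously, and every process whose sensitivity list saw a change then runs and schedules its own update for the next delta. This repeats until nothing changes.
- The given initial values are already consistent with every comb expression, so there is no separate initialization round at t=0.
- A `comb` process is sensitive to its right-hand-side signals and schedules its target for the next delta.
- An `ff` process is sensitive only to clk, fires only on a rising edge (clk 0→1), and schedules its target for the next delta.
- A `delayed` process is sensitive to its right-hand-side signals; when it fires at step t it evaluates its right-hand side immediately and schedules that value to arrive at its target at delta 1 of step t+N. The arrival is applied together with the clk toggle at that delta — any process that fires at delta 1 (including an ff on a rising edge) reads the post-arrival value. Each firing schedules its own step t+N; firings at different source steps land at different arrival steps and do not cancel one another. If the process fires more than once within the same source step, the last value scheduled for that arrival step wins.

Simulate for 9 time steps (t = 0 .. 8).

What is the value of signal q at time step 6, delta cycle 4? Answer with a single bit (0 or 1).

[bits: v,r,u,q,x,p,clk,y]
t=0: Δ0=01101101 Δ1=01101111 Δ2=11101110 Δ3=10101010 Δ4=10001010 Δ5=11001010 | 5Δ
t=1: Δ0=11001010 Δ1=11001000 | 1Δ
t=2: Δ0=11001000 Δ1=11001010 Δ2=01001011 Δ3=00001111 Δ4=00100111 Δ5=01100111 Δ6=01101111 | 6Δ
t=3: Δ0=01101111 Δ1=01101101 | 1Δ
t=4: Δ0=01101101 Δ1=01111111 Δ2=11011110 | 2Δ
t=5: Δ0=11011110 Δ1=11011100 | 1Δ
t=6: Δ0=11011100 Δ1=11001110 Δ2=11101011 Δ3=10001111 Δ4=11101111 Δ5=10101111 | 5Δ
t=7: Δ0=10101111 Δ1=10101101 | 1Δ
t=8: Δ0=10101101 Δ1=10101111 | 1Δ

0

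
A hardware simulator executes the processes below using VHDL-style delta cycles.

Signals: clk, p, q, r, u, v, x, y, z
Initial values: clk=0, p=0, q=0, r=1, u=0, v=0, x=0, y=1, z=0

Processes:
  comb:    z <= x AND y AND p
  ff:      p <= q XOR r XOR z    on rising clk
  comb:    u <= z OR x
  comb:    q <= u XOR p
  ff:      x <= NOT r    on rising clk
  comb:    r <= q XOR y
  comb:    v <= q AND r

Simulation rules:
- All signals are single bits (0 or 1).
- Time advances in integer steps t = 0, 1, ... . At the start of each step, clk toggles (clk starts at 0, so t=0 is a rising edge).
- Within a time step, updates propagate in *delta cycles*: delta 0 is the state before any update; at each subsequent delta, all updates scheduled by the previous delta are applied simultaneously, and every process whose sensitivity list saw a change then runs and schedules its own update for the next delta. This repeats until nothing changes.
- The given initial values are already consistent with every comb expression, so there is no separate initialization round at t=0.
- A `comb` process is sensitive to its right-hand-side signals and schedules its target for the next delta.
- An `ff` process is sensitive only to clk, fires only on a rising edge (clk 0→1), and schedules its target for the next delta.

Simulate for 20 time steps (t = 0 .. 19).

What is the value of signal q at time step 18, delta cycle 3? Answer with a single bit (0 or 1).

1

[bits: u,r,v,y,z,x,p,q,clk]
t=0: Δ0=010100000 Δ1=010100001 Δ2=010100101 Δ3=010100111 Δ4=001100111 Δ5=000100111 | 5Δ
t=1: Δ0=000100111 Δ1=000100110 | 1Δ
t=2: Δ0=000100110 Δ1=000100111 Δ2=000101111 Δ3=100111111 Δ4=100111101 Δ5=110111101 | 5Δ
t=3: Δ0=110111101 Δ1=110111100 | 1Δ
t=4: Δ0=110111100 Δ1=110111101 Δ2=110110001 Δ3=110100011 Δ4=001100011 Δ5=000100001 Δ6=010100001 | 6Δ
t=5: Δ0=010100001 Δ1=010100000 | 1Δ
t=6: Δ0=010100000 Δ1=010100001 Δ2=010100101 Δ3=010100111 Δ4=001100111 Δ5=000100111 | 5Δ
t=7: Δ0=000100111 Δ1=000100110 | 1Δ
t=8: Δ0=000100110 Δ1=000100111 Δ2=000101111 Δ3=100111111 Δ4=100111101 Δ5=110111101 | 5Δ
t=9: Δ0=110111101 Δ1=110111100 | 1Δ
t=10: Δ0=110111100 Δ1=110111101 Δ2=110110001 Δ3=110100011 Δ4=001100011 Δ5=000100001 Δ6=010100001 | 6Δ
t=11: Δ0=010100001 Δ1=010100000 | 1Δ
t=12: Δ0=010100000 Δ1=010100001 Δ2=010100101 Δ3=010100111 Δ4=001100111 Δ5=000100111 | 5Δ
t=13: Δ0=000100111 Δ1=000100110 | 1Δ
t=14: Δ0=000100110 Δ1=000100111 Δ2=000101111 Δ3=100111111 Δ4=100111101 Δ5=110111101 | 5Δ
t=15: Δ0=110111101 Δ1=110111100 | 1Δ
t=16: Δ0=110111100 Δ1=110111101 Δ2=110110001 Δ3=110100011 Δ4=001100011 Δ5=000100001 Δ6=010100001 | 6Δ
t=17: Δ0=010100001 Δ1=010100000 | 1Δ
t=18: Δ0=010100000 Δ1=010100001 Δ2=010100101 Δ3=010100111 Δ4=001100111 Δ5=000100111 | 5Δ
t=19: Δ0=000100111 Δ1=000100110 | 1Δ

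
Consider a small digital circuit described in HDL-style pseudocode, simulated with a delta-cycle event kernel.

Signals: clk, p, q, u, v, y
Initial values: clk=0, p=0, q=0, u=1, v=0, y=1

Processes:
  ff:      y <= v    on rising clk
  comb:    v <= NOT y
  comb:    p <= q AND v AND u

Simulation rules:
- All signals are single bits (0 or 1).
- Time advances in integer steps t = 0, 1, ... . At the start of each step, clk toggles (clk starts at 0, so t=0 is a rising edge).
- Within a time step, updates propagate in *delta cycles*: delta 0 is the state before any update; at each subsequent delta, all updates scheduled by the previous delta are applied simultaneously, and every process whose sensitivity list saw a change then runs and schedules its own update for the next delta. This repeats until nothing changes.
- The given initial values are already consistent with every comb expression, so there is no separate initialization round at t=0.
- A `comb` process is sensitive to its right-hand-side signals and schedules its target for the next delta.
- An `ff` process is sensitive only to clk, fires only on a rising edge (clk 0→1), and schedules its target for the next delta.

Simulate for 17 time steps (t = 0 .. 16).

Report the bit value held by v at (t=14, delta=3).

0

[bits: clk,q,v,p,y,u]
t=0: Δ0=000011 Δ1=100011 Δ2=100001 Δ3=101001 | 3Δ
t=1: Δ0=101001 Δ1=001001 | 1Δ
t=2: Δ0=001001 Δ1=101001 Δ2=101011 Δ3=100011 | 3Δ
t=3: Δ0=100011 Δ1=000011 | 1Δ
t=4: Δ0=000011 Δ1=100011 Δ2=100001 Δ3=101001 | 3Δ
t=5: Δ0=101001 Δ1=001001 | 1Δ
t=6: Δ0=001001 Δ1=101001 Δ2=101011 Δ3=100011 | 3Δ
t=7: Δ0=100011 Δ1=000011 | 1Δ
t=8: Δ0=000011 Δ1=100011 Δ2=100001 Δ3=101001 | 3Δ
t=9: Δ0=101001 Δ1=001001 | 1Δ
t=10: Δ0=001001 Δ1=101001 Δ2=101011 Δ3=100011 | 3Δ
t=11: Δ0=100011 Δ1=000011 | 1Δ
t=12: Δ0=000011 Δ1=100011 Δ2=100001 Δ3=101001 | 3Δ
t=13: Δ0=101001 Δ1=001001 | 1Δ
t=14: Δ0=001001 Δ1=101001 Δ2=101011 Δ3=100011 | 3Δ
t=15: Δ0=100011 Δ1=000011 | 1Δ
t=16: Δ0=000011 Δ1=100011 Δ2=100001 Δ3=101001 | 3Δ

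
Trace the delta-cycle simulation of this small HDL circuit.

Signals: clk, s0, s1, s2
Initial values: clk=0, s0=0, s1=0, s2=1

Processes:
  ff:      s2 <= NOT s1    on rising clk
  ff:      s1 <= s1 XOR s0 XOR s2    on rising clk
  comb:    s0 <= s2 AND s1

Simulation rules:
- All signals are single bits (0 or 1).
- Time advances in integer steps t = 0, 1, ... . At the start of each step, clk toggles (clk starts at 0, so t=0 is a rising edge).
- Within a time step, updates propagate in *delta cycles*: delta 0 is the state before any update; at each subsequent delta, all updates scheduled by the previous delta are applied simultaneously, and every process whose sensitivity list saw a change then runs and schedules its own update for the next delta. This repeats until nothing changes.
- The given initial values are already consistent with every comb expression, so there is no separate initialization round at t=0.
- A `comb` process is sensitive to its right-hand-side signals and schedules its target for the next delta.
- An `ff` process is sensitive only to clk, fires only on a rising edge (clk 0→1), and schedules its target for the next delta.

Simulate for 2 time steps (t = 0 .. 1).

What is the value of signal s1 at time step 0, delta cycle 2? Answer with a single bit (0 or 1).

1

[bits: s0,clk,s2,s1]
t=0: Δ0=0010 Δ1=0110 Δ2=0111 Δ3=1111 | 3Δ
t=1: Δ0=1111 Δ1=1011 | 1Δ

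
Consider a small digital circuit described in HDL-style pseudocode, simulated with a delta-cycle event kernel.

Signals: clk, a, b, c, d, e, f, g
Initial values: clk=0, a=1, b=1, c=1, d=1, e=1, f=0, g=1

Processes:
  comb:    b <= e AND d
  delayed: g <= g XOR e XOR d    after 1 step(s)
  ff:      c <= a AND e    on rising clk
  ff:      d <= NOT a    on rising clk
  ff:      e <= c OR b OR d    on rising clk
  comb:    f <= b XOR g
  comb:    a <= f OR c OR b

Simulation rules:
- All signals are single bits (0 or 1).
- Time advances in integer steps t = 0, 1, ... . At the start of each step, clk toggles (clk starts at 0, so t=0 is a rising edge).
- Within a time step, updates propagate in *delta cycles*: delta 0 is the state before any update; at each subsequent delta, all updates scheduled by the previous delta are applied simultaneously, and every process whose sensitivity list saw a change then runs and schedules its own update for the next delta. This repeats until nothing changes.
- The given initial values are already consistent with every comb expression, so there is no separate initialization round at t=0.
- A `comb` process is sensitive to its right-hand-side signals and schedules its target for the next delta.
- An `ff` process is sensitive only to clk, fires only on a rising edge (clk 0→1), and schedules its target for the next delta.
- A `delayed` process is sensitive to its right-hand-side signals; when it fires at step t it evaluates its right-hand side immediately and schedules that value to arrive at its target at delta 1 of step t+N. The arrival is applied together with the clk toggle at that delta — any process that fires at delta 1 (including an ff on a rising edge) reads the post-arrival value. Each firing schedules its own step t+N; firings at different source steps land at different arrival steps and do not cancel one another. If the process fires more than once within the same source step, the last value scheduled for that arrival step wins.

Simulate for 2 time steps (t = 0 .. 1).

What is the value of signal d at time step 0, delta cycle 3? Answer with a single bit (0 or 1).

t=0 Δ0: a=1 c=1 f=0 d=1 g=1 b=1 e=1 clk=0
  Δ1: clk:0→1
  Δ2: d:1→0
  Δ3: b:1→0
  Δ4: f:0→1
  (4Δ to stable)
t=1 Δ0: a=1 c=1 f=1 d=0 g=1 b=0 e=1 clk=1
  Δ1: g:1→0, clk:1→0
  Δ2: f:1→0
  (2Δ to stable)

0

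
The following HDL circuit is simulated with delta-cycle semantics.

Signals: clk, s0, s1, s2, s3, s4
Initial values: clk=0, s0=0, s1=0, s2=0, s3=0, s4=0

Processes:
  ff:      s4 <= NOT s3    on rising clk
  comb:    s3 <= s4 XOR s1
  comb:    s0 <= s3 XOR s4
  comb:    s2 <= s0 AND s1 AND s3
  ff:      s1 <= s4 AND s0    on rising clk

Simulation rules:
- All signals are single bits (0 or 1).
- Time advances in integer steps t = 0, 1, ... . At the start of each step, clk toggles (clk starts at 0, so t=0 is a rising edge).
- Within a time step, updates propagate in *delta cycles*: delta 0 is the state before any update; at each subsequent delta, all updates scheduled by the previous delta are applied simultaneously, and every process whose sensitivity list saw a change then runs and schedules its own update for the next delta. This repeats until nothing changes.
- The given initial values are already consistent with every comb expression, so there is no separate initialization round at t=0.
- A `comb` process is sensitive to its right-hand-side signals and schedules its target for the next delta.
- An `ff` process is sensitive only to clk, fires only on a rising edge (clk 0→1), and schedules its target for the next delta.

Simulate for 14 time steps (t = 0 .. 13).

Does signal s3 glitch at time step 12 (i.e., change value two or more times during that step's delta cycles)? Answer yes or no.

no

t0.Δ0 s0=0 s3=0 clk=0 s4=0 s2=0 s1=0
t0.Δ1 s0=0 s3=0 clk=1 s4=0 s2=0 s1=0
t0.Δ2 s0=0 s3=0 clk=1 s4=1 s2=0 s1=0
t0.Δ3 s0=1 s3=1 clk=1 s4=1 s2=0 s1=0
t0.Δ4 s0=0 s3=1 clk=1 s4=1 s2=0 s1=0
t1.Δ0 s0=0 s3=1 clk=1 s4=1 s2=0 s1=0
t1.Δ1 s0=0 s3=1 clk=0 s4=1 s2=0 s1=0
t2.Δ0 s0=0 s3=1 clk=0 s4=1 s2=0 s1=0
t2.Δ1 s0=0 s3=1 clk=1 s4=1 s2=0 s1=0
t2.Δ2 s0=0 s3=1 clk=1 s4=0 s2=0 s1=0
t2.Δ3 s0=1 s3=0 clk=1 s4=0 s2=0 s1=0
t2.Δ4 s0=0 s3=0 clk=1 s4=0 s2=0 s1=0
t3.Δ0 s0=0 s3=0 clk=1 s4=0 s2=0 s1=0
t3.Δ1 s0=0 s3=0 clk=0 s4=0 s2=0 s1=0
t4.Δ0 s0=0 s3=0 clk=0 s4=0 s2=0 s1=0
t4.Δ1 s0=0 s3=0 clk=1 s4=0 s2=0 s1=0
t4.Δ2 s0=0 s3=0 clk=1 s4=1 s2=0 s1=0
t4.Δ3 s0=1 s3=1 clk=1 s4=1 s2=0 s1=0
t4.Δ4 s0=0 s3=1 clk=1 s4=1 s2=0 s1=0
t5.Δ0 s0=0 s3=1 clk=1 s4=1 s2=0 s1=0
t5.Δ1 s0=0 s3=1 clk=0 s4=1 s2=0 s1=0
t6.Δ0 s0=0 s3=1 clk=0 s4=1 s2=0 s1=0
t6.Δ1 s0=0 s3=1 clk=1 s4=1 s2=0 s1=0
t6.Δ2 s0=0 s3=1 clk=1 s4=0 s2=0 s1=0
t6.Δ3 s0=1 s3=0 clk=1 s4=0 s2=0 s1=0
t6.Δ4 s0=0 s3=0 clk=1 s4=0 s2=0 s1=0
t7.Δ0 s0=0 s3=0 clk=1 s4=0 s2=0 s1=0
t7.Δ1 s0=0 s3=0 clk=0 s4=0 s2=0 s1=0
t8.Δ0 s0=0 s3=0 clk=0 s4=0 s2=0 s1=0
t8.Δ1 s0=0 s3=0 clk=1 s4=0 s2=0 s1=0
t8.Δ2 s0=0 s3=0 clk=1 s4=1 s2=0 s1=0
t8.Δ3 s0=1 s3=1 clk=1 s4=1 s2=0 s1=0
t8.Δ4 s0=0 s3=1 clk=1 s4=1 s2=0 s1=0
t9.Δ0 s0=0 s3=1 clk=1 s4=1 s2=0 s1=0
t9.Δ1 s0=0 s3=1 clk=0 s4=1 s2=0 s1=0
t10.Δ0 s0=0 s3=1 clk=0 s4=1 s2=0 s1=0
t10.Δ1 s0=0 s3=1 clk=1 s4=1 s2=0 s1=0
t10.Δ2 s0=0 s3=1 clk=1 s4=0 s2=0 s1=0
t10.Δ3 s0=1 s3=0 clk=1 s4=0 s2=0 s1=0
t10.Δ4 s0=0 s3=0 clk=1 s4=0 s2=0 s1=0
t11.Δ0 s0=0 s3=0 clk=1 s4=0 s2=0 s1=0
t11.Δ1 s0=0 s3=0 clk=0 s4=0 s2=0 s1=0
t12.Δ0 s0=0 s3=0 clk=0 s4=0 s2=0 s1=0
t12.Δ1 s0=0 s3=0 clk=1 s4=0 s2=0 s1=0
t12.Δ2 s0=0 s3=0 clk=1 s4=1 s2=0 s1=0
t12.Δ3 s0=1 s3=1 clk=1 s4=1 s2=0 s1=0
t12.Δ4 s0=0 s3=1 clk=1 s4=1 s2=0 s1=0
t13.Δ0 s0=0 s3=1 clk=1 s4=1 s2=0 s1=0
t13.Δ1 s0=0 s3=1 clk=0 s4=1 s2=0 s1=0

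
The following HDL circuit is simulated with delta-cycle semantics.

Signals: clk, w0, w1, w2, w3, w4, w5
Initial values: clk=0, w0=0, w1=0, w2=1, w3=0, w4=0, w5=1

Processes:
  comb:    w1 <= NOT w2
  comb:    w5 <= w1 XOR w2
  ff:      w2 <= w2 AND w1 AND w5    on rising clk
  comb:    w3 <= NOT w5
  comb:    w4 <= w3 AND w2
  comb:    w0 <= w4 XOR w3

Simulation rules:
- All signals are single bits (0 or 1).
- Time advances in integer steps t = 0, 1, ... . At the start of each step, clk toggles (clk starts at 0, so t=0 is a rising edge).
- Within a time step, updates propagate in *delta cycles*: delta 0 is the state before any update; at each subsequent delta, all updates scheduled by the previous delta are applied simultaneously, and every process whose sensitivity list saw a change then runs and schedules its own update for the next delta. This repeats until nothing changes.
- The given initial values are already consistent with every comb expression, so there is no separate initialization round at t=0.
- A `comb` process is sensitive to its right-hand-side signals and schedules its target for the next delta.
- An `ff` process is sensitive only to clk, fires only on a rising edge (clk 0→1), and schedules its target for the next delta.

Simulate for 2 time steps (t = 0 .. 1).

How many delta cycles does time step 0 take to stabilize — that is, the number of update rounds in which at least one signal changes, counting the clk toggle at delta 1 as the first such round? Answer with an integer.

t=0 Δ0: w4=0 w2=1 clk=0 w3=0 w5=1 w1=0 w0=0
  Δ1: clk:0→1
  Δ2: w2:1→0
  Δ3: w5:1→0, w1:0→1
  Δ4: w3:0→1, w5:0→1
  Δ5: w3:1→0, w0:0→1
  Δ6: w0:1→0
  (6Δ to stable)
t=1 Δ0: w4=0 w2=0 clk=1 w3=0 w5=1 w1=1 w0=0
  Δ1: clk:1→0
  (1Δ to stable)

6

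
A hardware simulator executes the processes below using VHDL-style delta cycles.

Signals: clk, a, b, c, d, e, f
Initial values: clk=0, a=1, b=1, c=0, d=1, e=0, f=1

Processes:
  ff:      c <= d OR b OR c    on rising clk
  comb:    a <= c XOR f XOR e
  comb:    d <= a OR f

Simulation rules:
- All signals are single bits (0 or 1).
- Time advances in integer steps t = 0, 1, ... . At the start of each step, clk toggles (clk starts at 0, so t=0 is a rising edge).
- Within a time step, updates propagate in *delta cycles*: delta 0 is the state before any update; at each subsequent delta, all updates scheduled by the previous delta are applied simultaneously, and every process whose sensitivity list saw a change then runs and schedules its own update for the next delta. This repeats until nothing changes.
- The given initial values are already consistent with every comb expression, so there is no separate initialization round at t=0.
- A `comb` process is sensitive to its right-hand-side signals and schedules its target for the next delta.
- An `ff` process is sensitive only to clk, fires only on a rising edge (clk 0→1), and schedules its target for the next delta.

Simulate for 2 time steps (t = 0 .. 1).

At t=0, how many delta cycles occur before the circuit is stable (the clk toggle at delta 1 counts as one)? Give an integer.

[bits: b,e,d,clk,f,c,a]
t=0: Δ0=1010101 Δ1=1011101 Δ2=1011111 Δ3=1011110 | 3Δ
t=1: Δ0=1011110 Δ1=1010110 | 1Δ

3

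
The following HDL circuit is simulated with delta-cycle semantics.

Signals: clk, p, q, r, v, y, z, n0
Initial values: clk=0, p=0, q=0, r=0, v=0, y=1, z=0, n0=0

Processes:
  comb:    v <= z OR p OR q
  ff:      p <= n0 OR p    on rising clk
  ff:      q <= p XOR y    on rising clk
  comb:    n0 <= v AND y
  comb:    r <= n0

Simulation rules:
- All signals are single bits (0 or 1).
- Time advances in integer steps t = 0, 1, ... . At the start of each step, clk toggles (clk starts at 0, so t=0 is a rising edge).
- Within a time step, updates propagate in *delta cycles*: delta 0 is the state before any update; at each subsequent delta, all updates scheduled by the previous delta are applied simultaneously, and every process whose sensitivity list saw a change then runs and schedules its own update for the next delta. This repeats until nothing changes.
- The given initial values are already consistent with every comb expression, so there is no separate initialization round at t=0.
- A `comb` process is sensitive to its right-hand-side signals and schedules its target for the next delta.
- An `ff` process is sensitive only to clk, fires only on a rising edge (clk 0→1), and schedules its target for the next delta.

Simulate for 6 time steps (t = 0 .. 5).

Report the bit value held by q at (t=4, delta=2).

0

[bits: r,p,q,n0,z,y,clk,v]
t=0: Δ0=00000100 Δ1=00000110 Δ2=00100110 Δ3=00100111 Δ4=00110111 Δ5=10110111 | 5Δ
t=1: Δ0=10110111 Δ1=10110101 | 1Δ
t=2: Δ0=10110101 Δ1=10110111 Δ2=11110111 | 2Δ
t=3: Δ0=11110111 Δ1=11110101 | 1Δ
t=4: Δ0=11110101 Δ1=11110111 Δ2=11010111 | 2Δ
t=5: Δ0=11010111 Δ1=11010101 | 1Δ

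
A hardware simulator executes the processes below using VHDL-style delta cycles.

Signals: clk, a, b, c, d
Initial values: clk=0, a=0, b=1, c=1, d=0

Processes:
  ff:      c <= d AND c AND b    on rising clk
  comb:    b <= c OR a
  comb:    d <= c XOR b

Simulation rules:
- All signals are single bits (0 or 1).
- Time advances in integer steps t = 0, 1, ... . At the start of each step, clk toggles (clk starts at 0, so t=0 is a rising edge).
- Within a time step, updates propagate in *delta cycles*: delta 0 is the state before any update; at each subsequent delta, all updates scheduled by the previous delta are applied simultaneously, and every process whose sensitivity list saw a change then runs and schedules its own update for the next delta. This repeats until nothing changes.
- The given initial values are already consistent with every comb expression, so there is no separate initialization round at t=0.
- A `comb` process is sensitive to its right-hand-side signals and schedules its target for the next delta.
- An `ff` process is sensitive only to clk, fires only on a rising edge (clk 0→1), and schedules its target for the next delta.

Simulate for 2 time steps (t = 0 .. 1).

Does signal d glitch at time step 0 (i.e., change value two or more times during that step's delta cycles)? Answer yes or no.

t=0 Δ0: b=1 d=0 clk=0 a=0 c=1
  Δ1: clk:0→1
  Δ2: c:1→0
  Δ3: b:1→0, d:0→1
  Δ4: d:1→0
  (4Δ to stable)
t=1 Δ0: b=0 d=0 clk=1 a=0 c=0
  Δ1: clk:1→0
  (1Δ to stable)

yes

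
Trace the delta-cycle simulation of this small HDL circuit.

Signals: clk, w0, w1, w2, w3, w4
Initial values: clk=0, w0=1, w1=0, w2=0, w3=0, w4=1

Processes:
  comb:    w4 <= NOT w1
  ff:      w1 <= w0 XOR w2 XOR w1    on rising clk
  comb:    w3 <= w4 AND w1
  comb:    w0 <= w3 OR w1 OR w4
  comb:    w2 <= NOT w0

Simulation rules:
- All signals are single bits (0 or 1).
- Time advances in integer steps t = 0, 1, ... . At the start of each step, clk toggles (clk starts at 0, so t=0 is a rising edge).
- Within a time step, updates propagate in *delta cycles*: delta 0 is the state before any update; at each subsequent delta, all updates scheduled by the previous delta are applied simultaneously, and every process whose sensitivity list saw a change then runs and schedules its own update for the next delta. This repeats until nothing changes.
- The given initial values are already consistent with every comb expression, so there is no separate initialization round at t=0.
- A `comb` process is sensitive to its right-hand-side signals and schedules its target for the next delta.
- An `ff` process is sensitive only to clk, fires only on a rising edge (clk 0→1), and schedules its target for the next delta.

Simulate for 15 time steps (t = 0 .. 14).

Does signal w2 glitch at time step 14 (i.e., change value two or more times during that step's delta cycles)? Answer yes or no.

t0.Δ0 w1=0 w3=0 w4=1 w0=1 w2=0 clk=0
t0.Δ1 w1=0 w3=0 w4=1 w0=1 w2=0 clk=1
t0.Δ2 w1=1 w3=0 w4=1 w0=1 w2=0 clk=1
t0.Δ3 w1=1 w3=1 w4=0 w0=1 w2=0 clk=1
t0.Δ4 w1=1 w3=0 w4=0 w0=1 w2=0 clk=1
t1.Δ0 w1=1 w3=0 w4=0 w0=1 w2=0 clk=1
t1.Δ1 w1=1 w3=0 w4=0 w0=1 w2=0 clk=0
t2.Δ0 w1=1 w3=0 w4=0 w0=1 w2=0 clk=0
t2.Δ1 w1=1 w3=0 w4=0 w0=1 w2=0 clk=1
t2.Δ2 w1=0 w3=0 w4=0 w0=1 w2=0 clk=1
t2.Δ3 w1=0 w3=0 w4=1 w0=0 w2=0 clk=1
t2.Δ4 w1=0 w3=0 w4=1 w0=1 w2=1 clk=1
t2.Δ5 w1=0 w3=0 w4=1 w0=1 w2=0 clk=1
t3.Δ0 w1=0 w3=0 w4=1 w0=1 w2=0 clk=1
t3.Δ1 w1=0 w3=0 w4=1 w0=1 w2=0 clk=0
t4.Δ0 w1=0 w3=0 w4=1 w0=1 w2=0 clk=0
t4.Δ1 w1=0 w3=0 w4=1 w0=1 w2=0 clk=1
t4.Δ2 w1=1 w3=0 w4=1 w0=1 w2=0 clk=1
t4.Δ3 w1=1 w3=1 w4=0 w0=1 w2=0 clk=1
t4.Δ4 w1=1 w3=0 w4=0 w0=1 w2=0 clk=1
t5.Δ0 w1=1 w3=0 w4=0 w0=1 w2=0 clk=1
t5.Δ1 w1=1 w3=0 w4=0 w0=1 w2=0 clk=0
t6.Δ0 w1=1 w3=0 w4=0 w0=1 w2=0 clk=0
t6.Δ1 w1=1 w3=0 w4=0 w0=1 w2=0 clk=1
t6.Δ2 w1=0 w3=0 w4=0 w0=1 w2=0 clk=1
t6.Δ3 w1=0 w3=0 w4=1 w0=0 w2=0 clk=1
t6.Δ4 w1=0 w3=0 w4=1 w0=1 w2=1 clk=1
t6.Δ5 w1=0 w3=0 w4=1 w0=1 w2=0 clk=1
t7.Δ0 w1=0 w3=0 w4=1 w0=1 w2=0 clk=1
t7.Δ1 w1=0 w3=0 w4=1 w0=1 w2=0 clk=0
t8.Δ0 w1=0 w3=0 w4=1 w0=1 w2=0 clk=0
t8.Δ1 w1=0 w3=0 w4=1 w0=1 w2=0 clk=1
t8.Δ2 w1=1 w3=0 w4=1 w0=1 w2=0 clk=1
t8.Δ3 w1=1 w3=1 w4=0 w0=1 w2=0 clk=1
t8.Δ4 w1=1 w3=0 w4=0 w0=1 w2=0 clk=1
t9.Δ0 w1=1 w3=0 w4=0 w0=1 w2=0 clk=1
t9.Δ1 w1=1 w3=0 w4=0 w0=1 w2=0 clk=0
t10.Δ0 w1=1 w3=0 w4=0 w0=1 w2=0 clk=0
t10.Δ1 w1=1 w3=0 w4=0 w0=1 w2=0 clk=1
t10.Δ2 w1=0 w3=0 w4=0 w0=1 w2=0 clk=1
t10.Δ3 w1=0 w3=0 w4=1 w0=0 w2=0 clk=1
t10.Δ4 w1=0 w3=0 w4=1 w0=1 w2=1 clk=1
t10.Δ5 w1=0 w3=0 w4=1 w0=1 w2=0 clk=1
t11.Δ0 w1=0 w3=0 w4=1 w0=1 w2=0 clk=1
t11.Δ1 w1=0 w3=0 w4=1 w0=1 w2=0 clk=0
t12.Δ0 w1=0 w3=0 w4=1 w0=1 w2=0 clk=0
t12.Δ1 w1=0 w3=0 w4=1 w0=1 w2=0 clk=1
t12.Δ2 w1=1 w3=0 w4=1 w0=1 w2=0 clk=1
t12.Δ3 w1=1 w3=1 w4=0 w0=1 w2=0 clk=1
t12.Δ4 w1=1 w3=0 w4=0 w0=1 w2=0 clk=1
t13.Δ0 w1=1 w3=0 w4=0 w0=1 w2=0 clk=1
t13.Δ1 w1=1 w3=0 w4=0 w0=1 w2=0 clk=0
t14.Δ0 w1=1 w3=0 w4=0 w0=1 w2=0 clk=0
t14.Δ1 w1=1 w3=0 w4=0 w0=1 w2=0 clk=1
t14.Δ2 w1=0 w3=0 w4=0 w0=1 w2=0 clk=1
t14.Δ3 w1=0 w3=0 w4=1 w0=0 w2=0 clk=1
t14.Δ4 w1=0 w3=0 w4=1 w0=1 w2=1 clk=1
t14.Δ5 w1=0 w3=0 w4=1 w0=1 w2=0 clk=1

yes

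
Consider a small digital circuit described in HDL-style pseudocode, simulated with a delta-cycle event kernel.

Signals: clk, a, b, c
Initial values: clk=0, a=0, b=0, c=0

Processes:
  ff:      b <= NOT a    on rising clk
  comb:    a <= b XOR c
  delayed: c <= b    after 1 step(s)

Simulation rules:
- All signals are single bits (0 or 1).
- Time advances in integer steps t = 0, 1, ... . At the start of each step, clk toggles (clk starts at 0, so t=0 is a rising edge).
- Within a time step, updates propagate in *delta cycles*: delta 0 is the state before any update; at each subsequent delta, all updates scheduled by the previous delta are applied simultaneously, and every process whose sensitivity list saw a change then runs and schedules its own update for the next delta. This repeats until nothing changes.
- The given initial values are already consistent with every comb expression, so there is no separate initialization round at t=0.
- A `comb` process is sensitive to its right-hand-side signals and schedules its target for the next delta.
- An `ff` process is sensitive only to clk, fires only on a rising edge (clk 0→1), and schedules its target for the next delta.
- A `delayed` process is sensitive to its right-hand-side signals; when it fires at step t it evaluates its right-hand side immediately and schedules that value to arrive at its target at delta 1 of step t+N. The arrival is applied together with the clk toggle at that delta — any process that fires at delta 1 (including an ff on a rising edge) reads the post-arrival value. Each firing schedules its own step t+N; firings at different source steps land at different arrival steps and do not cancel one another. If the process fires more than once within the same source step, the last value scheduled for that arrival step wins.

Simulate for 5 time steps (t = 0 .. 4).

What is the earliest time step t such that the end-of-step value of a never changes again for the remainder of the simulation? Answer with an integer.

1

t0.Δ0 b=0 clk=0 c=0 a=0
t0.Δ1 b=0 clk=1 c=0 a=0
t0.Δ2 b=1 clk=1 c=0 a=0
t0.Δ3 b=1 clk=1 c=0 a=1
t1.Δ0 b=1 clk=1 c=0 a=1
t1.Δ1 b=1 clk=0 c=1 a=1
t1.Δ2 b=1 clk=0 c=1 a=0
t2.Δ0 b=1 clk=0 c=1 a=0
t2.Δ1 b=1 clk=1 c=1 a=0
t3.Δ0 b=1 clk=1 c=1 a=0
t3.Δ1 b=1 clk=0 c=1 a=0
t4.Δ0 b=1 clk=0 c=1 a=0
t4.Δ1 b=1 clk=1 c=1 a=0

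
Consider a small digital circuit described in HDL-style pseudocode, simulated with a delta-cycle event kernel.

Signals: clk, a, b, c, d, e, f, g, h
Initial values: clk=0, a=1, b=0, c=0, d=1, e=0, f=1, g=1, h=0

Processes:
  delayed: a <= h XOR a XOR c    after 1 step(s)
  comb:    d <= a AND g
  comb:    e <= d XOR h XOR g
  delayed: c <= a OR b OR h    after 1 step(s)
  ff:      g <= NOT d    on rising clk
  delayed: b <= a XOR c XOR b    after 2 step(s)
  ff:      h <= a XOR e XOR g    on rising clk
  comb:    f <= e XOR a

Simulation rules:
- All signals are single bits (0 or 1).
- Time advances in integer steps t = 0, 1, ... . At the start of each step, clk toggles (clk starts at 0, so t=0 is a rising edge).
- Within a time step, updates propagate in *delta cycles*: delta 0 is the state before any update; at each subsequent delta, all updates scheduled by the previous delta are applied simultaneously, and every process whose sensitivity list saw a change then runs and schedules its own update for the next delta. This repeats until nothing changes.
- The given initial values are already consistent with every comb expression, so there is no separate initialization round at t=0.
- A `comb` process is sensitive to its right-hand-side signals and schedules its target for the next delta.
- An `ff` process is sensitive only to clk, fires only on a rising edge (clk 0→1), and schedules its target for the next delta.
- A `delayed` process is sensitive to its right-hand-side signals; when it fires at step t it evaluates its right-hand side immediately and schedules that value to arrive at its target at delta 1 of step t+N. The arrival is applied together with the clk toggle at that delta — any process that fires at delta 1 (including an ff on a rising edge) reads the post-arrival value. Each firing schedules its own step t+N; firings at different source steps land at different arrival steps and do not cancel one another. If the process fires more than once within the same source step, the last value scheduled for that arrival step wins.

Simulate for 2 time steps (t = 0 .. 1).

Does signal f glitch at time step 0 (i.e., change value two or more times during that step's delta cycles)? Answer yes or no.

t=0 Δ0: g=1 c=0 a=1 h=0 clk=0 e=0 b=0 d=1 f=1
  Δ1: clk:0→1
  Δ2: g:1→0
  Δ3: e:0→1, d:1→0
  Δ4: e:1→0, f:1→0
  Δ5: f:0→1
  (5Δ to stable)
t=1 Δ0: g=0 c=0 a=1 h=0 clk=1 e=0 b=0 d=0 f=1
  Δ1: clk:1→0
  (1Δ to stable)

yes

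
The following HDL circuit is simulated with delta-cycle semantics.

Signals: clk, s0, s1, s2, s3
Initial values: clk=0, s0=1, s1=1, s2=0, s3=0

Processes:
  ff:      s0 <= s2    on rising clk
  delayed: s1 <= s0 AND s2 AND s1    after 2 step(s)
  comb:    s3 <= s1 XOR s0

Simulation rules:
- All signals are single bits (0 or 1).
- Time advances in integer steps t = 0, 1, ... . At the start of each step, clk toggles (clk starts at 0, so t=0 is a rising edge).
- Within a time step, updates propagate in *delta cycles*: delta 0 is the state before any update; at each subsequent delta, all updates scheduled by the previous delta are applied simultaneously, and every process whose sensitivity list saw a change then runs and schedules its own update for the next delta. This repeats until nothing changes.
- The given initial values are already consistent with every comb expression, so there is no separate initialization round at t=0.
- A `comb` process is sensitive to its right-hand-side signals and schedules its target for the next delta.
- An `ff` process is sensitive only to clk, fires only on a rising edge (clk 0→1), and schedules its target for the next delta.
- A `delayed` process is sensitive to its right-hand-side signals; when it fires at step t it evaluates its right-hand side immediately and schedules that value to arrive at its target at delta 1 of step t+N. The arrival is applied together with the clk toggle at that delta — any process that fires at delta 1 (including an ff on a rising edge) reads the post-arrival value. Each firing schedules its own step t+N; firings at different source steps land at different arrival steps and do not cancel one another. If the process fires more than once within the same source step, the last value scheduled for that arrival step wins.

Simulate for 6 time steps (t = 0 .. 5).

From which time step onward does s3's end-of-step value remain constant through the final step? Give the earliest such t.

[bits: s1,s2,s0,clk,s3]
t=0: Δ0=10100 Δ1=10110 Δ2=10010 Δ3=10011 | 3Δ
t=1: Δ0=10011 Δ1=10001 | 1Δ
t=2: Δ0=10001 Δ1=00011 Δ2=00010 | 2Δ
t=3: Δ0=00010 Δ1=00000 | 1Δ
t=4: Δ0=00000 Δ1=00010 | 1Δ
t=5: Δ0=00010 Δ1=00000 | 1Δ

2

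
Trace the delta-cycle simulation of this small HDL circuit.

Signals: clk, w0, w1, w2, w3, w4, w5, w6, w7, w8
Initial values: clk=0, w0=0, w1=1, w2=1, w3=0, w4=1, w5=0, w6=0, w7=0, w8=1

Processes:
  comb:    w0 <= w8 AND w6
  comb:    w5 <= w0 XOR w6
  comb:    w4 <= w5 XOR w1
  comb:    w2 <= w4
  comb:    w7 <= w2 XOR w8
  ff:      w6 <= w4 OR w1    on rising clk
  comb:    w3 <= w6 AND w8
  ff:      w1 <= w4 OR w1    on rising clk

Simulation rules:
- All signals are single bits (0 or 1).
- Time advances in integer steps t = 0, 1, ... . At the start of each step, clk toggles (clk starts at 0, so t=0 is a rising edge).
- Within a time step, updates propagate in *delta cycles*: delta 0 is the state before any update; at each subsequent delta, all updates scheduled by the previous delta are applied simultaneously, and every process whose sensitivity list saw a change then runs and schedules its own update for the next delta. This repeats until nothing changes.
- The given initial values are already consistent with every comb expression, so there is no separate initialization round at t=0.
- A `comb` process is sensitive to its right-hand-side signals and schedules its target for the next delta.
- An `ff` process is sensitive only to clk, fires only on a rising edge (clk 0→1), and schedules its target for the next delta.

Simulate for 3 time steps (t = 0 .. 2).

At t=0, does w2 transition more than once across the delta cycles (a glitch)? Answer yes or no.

[bits: w6,clk,w4,w1,w0,w3,w8,w5,w7,w2]
t=0: Δ0=0011001001 Δ1=0111001001 Δ2=1111001001 Δ3=1111111101 Δ4=1101111001 Δ5=1111111000 Δ6=1111111011 Δ7=1111111001 | 7Δ
t=1: Δ0=1111111001 Δ1=1011111001 | 1Δ
t=2: Δ0=1011111001 Δ1=1111111001 | 1Δ

yes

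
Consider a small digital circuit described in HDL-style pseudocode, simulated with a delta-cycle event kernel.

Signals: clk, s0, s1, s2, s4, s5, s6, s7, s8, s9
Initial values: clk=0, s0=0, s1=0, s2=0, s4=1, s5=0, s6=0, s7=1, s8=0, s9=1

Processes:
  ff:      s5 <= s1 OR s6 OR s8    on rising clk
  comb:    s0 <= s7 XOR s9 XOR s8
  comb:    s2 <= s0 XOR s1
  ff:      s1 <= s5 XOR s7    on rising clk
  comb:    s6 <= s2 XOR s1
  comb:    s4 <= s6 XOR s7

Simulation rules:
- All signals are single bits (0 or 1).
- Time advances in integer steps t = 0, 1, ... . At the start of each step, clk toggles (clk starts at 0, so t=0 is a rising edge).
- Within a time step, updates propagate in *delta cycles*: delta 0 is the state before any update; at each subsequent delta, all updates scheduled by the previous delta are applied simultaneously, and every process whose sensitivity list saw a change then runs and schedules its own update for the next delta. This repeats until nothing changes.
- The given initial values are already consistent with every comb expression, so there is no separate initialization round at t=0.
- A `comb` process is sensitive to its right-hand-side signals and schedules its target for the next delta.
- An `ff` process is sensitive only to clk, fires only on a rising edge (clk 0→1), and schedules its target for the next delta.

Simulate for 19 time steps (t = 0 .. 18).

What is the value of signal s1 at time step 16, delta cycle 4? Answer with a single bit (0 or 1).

t0.Δ0 s9=1 s1=0 s7=1 s5=0 s2=0 clk=0 s0=0 s4=1 s6=0 s8=0
t0.Δ1 s9=1 s1=0 s7=1 s5=0 s2=0 clk=1 s0=0 s4=1 s6=0 s8=0
t0.Δ2 s9=1 s1=1 s7=1 s5=0 s2=0 clk=1 s0=0 s4=1 s6=0 s8=0
t0.Δ3 s9=1 s1=1 s7=1 s5=0 s2=1 clk=1 s0=0 s4=1 s6=1 s8=0
t0.Δ4 s9=1 s1=1 s7=1 s5=0 s2=1 clk=1 s0=0 s4=0 s6=0 s8=0
t0.Δ5 s9=1 s1=1 s7=1 s5=0 s2=1 clk=1 s0=0 s4=1 s6=0 s8=0
t1.Δ0 s9=1 s1=1 s7=1 s5=0 s2=1 clk=1 s0=0 s4=1 s6=0 s8=0
t1.Δ1 s9=1 s1=1 s7=1 s5=0 s2=1 clk=0 s0=0 s4=1 s6=0 s8=0
t2.Δ0 s9=1 s1=1 s7=1 s5=0 s2=1 clk=0 s0=0 s4=1 s6=0 s8=0
t2.Δ1 s9=1 s1=1 s7=1 s5=0 s2=1 clk=1 s0=0 s4=1 s6=0 s8=0
t2.Δ2 s9=1 s1=1 s7=1 s5=1 s2=1 clk=1 s0=0 s4=1 s6=0 s8=0
t3.Δ0 s9=1 s1=1 s7=1 s5=1 s2=1 clk=1 s0=0 s4=1 s6=0 s8=0
t3.Δ1 s9=1 s1=1 s7=1 s5=1 s2=1 clk=0 s0=0 s4=1 s6=0 s8=0
t4.Δ0 s9=1 s1=1 s7=1 s5=1 s2=1 clk=0 s0=0 s4=1 s6=0 s8=0
t4.Δ1 s9=1 s1=1 s7=1 s5=1 s2=1 clk=1 s0=0 s4=1 s6=0 s8=0
t4.Δ2 s9=1 s1=0 s7=1 s5=1 s2=1 clk=1 s0=0 s4=1 s6=0 s8=0
t4.Δ3 s9=1 s1=0 s7=1 s5=1 s2=0 clk=1 s0=0 s4=1 s6=1 s8=0
t4.Δ4 s9=1 s1=0 s7=1 s5=1 s2=0 clk=1 s0=0 s4=0 s6=0 s8=0
t4.Δ5 s9=1 s1=0 s7=1 s5=1 s2=0 clk=1 s0=0 s4=1 s6=0 s8=0
t5.Δ0 s9=1 s1=0 s7=1 s5=1 s2=0 clk=1 s0=0 s4=1 s6=0 s8=0
t5.Δ1 s9=1 s1=0 s7=1 s5=1 s2=0 clk=0 s0=0 s4=1 s6=0 s8=0
t6.Δ0 s9=1 s1=0 s7=1 s5=1 s2=0 clk=0 s0=0 s4=1 s6=0 s8=0
t6.Δ1 s9=1 s1=0 s7=1 s5=1 s2=0 clk=1 s0=0 s4=1 s6=0 s8=0
t6.Δ2 s9=1 s1=0 s7=1 s5=0 s2=0 clk=1 s0=0 s4=1 s6=0 s8=0
t7.Δ0 s9=1 s1=0 s7=1 s5=0 s2=0 clk=1 s0=0 s4=1 s6=0 s8=0
t7.Δ1 s9=1 s1=0 s7=1 s5=0 s2=0 clk=0 s0=0 s4=1 s6=0 s8=0
t8.Δ0 s9=1 s1=0 s7=1 s5=0 s2=0 clk=0 s0=0 s4=1 s6=0 s8=0
t8.Δ1 s9=1 s1=0 s7=1 s5=0 s2=0 clk=1 s0=0 s4=1 s6=0 s8=0
t8.Δ2 s9=1 s1=1 s7=1 s5=0 s2=0 clk=1 s0=0 s4=1 s6=0 s8=0
t8.Δ3 s9=1 s1=1 s7=1 s5=0 s2=1 clk=1 s0=0 s4=1 s6=1 s8=0
t8.Δ4 s9=1 s1=1 s7=1 s5=0 s2=1 clk=1 s0=0 s4=0 s6=0 s8=0
t8.Δ5 s9=1 s1=1 s7=1 s5=0 s2=1 clk=1 s0=0 s4=1 s6=0 s8=0
t9.Δ0 s9=1 s1=1 s7=1 s5=0 s2=1 clk=1 s0=0 s4=1 s6=0 s8=0
t9.Δ1 s9=1 s1=1 s7=1 s5=0 s2=1 clk=0 s0=0 s4=1 s6=0 s8=0
t10.Δ0 s9=1 s1=1 s7=1 s5=0 s2=1 clk=0 s0=0 s4=1 s6=0 s8=0
t10.Δ1 s9=1 s1=1 s7=1 s5=0 s2=1 clk=1 s0=0 s4=1 s6=0 s8=0
t10.Δ2 s9=1 s1=1 s7=1 s5=1 s2=1 clk=1 s0=0 s4=1 s6=0 s8=0
t11.Δ0 s9=1 s1=1 s7=1 s5=1 s2=1 clk=1 s0=0 s4=1 s6=0 s8=0
t11.Δ1 s9=1 s1=1 s7=1 s5=1 s2=1 clk=0 s0=0 s4=1 s6=0 s8=0
t12.Δ0 s9=1 s1=1 s7=1 s5=1 s2=1 clk=0 s0=0 s4=1 s6=0 s8=0
t12.Δ1 s9=1 s1=1 s7=1 s5=1 s2=1 clk=1 s0=0 s4=1 s6=0 s8=0
t12.Δ2 s9=1 s1=0 s7=1 s5=1 s2=1 clk=1 s0=0 s4=1 s6=0 s8=0
t12.Δ3 s9=1 s1=0 s7=1 s5=1 s2=0 clk=1 s0=0 s4=1 s6=1 s8=0
t12.Δ4 s9=1 s1=0 s7=1 s5=1 s2=0 clk=1 s0=0 s4=0 s6=0 s8=0
t12.Δ5 s9=1 s1=0 s7=1 s5=1 s2=0 clk=1 s0=0 s4=1 s6=0 s8=0
t13.Δ0 s9=1 s1=0 s7=1 s5=1 s2=0 clk=1 s0=0 s4=1 s6=0 s8=0
t13.Δ1 s9=1 s1=0 s7=1 s5=1 s2=0 clk=0 s0=0 s4=1 s6=0 s8=0
t14.Δ0 s9=1 s1=0 s7=1 s5=1 s2=0 clk=0 s0=0 s4=1 s6=0 s8=0
t14.Δ1 s9=1 s1=0 s7=1 s5=1 s2=0 clk=1 s0=0 s4=1 s6=0 s8=0
t14.Δ2 s9=1 s1=0 s7=1 s5=0 s2=0 clk=1 s0=0 s4=1 s6=0 s8=0
t15.Δ0 s9=1 s1=0 s7=1 s5=0 s2=0 clk=1 s0=0 s4=1 s6=0 s8=0
t15.Δ1 s9=1 s1=0 s7=1 s5=0 s2=0 clk=0 s0=0 s4=1 s6=0 s8=0
t16.Δ0 s9=1 s1=0 s7=1 s5=0 s2=0 clk=0 s0=0 s4=1 s6=0 s8=0
t16.Δ1 s9=1 s1=0 s7=1 s5=0 s2=0 clk=1 s0=0 s4=1 s6=0 s8=0
t16.Δ2 s9=1 s1=1 s7=1 s5=0 s2=0 clk=1 s0=0 s4=1 s6=0 s8=0
t16.Δ3 s9=1 s1=1 s7=1 s5=0 s2=1 clk=1 s0=0 s4=1 s6=1 s8=0
t16.Δ4 s9=1 s1=1 s7=1 s5=0 s2=1 clk=1 s0=0 s4=0 s6=0 s8=0
t16.Δ5 s9=1 s1=1 s7=1 s5=0 s2=1 clk=1 s0=0 s4=1 s6=0 s8=0
t17.Δ0 s9=1 s1=1 s7=1 s5=0 s2=1 clk=1 s0=0 s4=1 s6=0 s8=0
t17.Δ1 s9=1 s1=1 s7=1 s5=0 s2=1 clk=0 s0=0 s4=1 s6=0 s8=0
t18.Δ0 s9=1 s1=1 s7=1 s5=0 s2=1 clk=0 s0=0 s4=1 s6=0 s8=0
t18.Δ1 s9=1 s1=1 s7=1 s5=0 s2=1 clk=1 s0=0 s4=1 s6=0 s8=0
t18.Δ2 s9=1 s1=1 s7=1 s5=1 s2=1 clk=1 s0=0 s4=1 s6=0 s8=0

1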